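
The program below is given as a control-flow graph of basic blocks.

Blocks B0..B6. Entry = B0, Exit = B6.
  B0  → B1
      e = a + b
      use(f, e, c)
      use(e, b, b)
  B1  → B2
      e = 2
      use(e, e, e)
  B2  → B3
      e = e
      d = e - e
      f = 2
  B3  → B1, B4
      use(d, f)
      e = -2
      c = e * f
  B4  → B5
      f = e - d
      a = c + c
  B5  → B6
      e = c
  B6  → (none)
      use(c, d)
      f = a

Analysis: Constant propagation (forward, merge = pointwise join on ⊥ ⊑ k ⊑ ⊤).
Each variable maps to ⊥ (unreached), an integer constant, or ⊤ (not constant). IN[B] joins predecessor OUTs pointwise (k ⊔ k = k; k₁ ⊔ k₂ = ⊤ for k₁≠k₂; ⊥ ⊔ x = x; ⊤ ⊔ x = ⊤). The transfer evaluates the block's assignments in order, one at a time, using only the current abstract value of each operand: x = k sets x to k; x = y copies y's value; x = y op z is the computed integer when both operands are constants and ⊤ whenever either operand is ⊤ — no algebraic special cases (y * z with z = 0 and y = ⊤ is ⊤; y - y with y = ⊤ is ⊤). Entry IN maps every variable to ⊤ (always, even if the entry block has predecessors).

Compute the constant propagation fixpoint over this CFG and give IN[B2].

Converged values:
  B0:  IN=(all ⊤)  OUT=(all ⊤)
  B1:  IN=(all ⊤)  OUT={e:2; rest ⊤}
  B2:  IN={e:2; rest ⊤}  OUT={d:0, e:2, f:2; rest ⊤}
  B3:  IN={d:0, e:2, f:2; rest ⊤}  OUT={c:-4, d:0, e:-2, f:2; rest ⊤}
  B4:  IN={c:-4, d:0, e:-2, f:2; rest ⊤}  OUT={a:-8, c:-4, d:0, e:-2, f:-2; rest ⊤}
  B5:  IN={a:-8, c:-4, d:0, e:-2, f:-2; rest ⊤}  OUT={a:-8, c:-4, d:0, e:-4, f:-2; rest ⊤}
  B6:  IN={a:-8, c:-4, d:0, e:-4, f:-2; rest ⊤}  OUT={a:-8, c:-4, d:0, e:-4, f:-8; rest ⊤}

Merge at B2: IN[B2] = OUT[B1] = {a: ⊤, b: ⊤, c: ⊤, d: ⊤, e: 2, f: ⊤}

Answer: {a: ⊤, b: ⊤, c: ⊤, d: ⊤, e: 2, f: ⊤}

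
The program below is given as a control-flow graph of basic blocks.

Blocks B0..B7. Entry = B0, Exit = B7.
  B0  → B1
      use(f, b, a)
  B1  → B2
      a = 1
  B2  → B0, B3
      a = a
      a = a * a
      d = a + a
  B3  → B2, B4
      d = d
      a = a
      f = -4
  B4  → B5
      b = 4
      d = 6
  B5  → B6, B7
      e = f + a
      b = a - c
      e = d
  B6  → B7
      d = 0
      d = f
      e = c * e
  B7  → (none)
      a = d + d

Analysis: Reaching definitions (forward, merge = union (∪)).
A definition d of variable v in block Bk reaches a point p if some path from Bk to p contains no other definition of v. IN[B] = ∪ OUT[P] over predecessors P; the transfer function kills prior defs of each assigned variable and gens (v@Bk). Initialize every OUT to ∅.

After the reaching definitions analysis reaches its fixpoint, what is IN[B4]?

Per-block solution:
  B0:   IN={a@B2, d@B2, f@B3}   OUT={a@B2, d@B2, f@B3}
  B1:   IN={a@B2, d@B2, f@B3}   OUT={a@B1, d@B2, f@B3}
  B2:   IN={a@B1, a@B3, d@B2, d@B3, f@B3}   OUT={a@B2, d@B2, f@B3}
  B3:   IN={a@B2, d@B2, f@B3}   OUT={a@B3, d@B3, f@B3}
  B4:   IN={a@B3, d@B3, f@B3}   OUT={a@B3, b@B4, d@B4, f@B3}
  B5:   IN={a@B3, b@B4, d@B4, f@B3}   OUT={a@B3, b@B5, d@B4, e@B5, f@B3}
  B6:   IN={a@B3, b@B5, d@B4, e@B5, f@B3}   OUT={a@B3, b@B5, d@B6, e@B6, f@B3}
  B7:   IN={a@B3, b@B5, d@B4, d@B6, e@B5, e@B6, f@B3}   OUT={a@B7, b@B5, d@B4, d@B6, e@B5, e@B6, f@B3}

Merge at B4: IN[B4] = OUT[B3] = {a@B3, d@B3, f@B3}

Answer: {a@B3, d@B3, f@B3}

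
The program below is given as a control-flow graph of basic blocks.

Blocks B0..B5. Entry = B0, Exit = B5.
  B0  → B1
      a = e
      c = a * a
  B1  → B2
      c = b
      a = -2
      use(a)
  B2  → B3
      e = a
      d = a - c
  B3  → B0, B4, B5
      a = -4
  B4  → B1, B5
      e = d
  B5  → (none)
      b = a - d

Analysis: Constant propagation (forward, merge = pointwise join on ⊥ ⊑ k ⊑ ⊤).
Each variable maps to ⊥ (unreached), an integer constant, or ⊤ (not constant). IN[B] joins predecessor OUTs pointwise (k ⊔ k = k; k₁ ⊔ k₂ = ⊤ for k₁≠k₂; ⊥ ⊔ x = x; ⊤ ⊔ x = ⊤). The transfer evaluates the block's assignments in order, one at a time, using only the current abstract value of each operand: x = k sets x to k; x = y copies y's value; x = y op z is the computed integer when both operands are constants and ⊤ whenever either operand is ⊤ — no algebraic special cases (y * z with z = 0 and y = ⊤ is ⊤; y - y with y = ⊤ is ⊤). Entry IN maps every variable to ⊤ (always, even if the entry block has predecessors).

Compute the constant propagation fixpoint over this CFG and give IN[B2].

Converged values:
  B0: | IN=(all ⊤) | OUT=(all ⊤)
  B1: | IN=(all ⊤) | OUT={a:-2; rest ⊤}
  B2: | IN={a:-2; rest ⊤} | OUT={a:-2, e:-2; rest ⊤}
  B3: | IN={a:-2, e:-2; rest ⊤} | OUT={a:-4, e:-2; rest ⊤}
  B4: | IN={a:-4, e:-2; rest ⊤} | OUT={a:-4; rest ⊤}
  B5: | IN={a:-4; rest ⊤} | OUT={a:-4; rest ⊤}

Merge at B2: IN[B2] = OUT[B1] = {a: -2, b: ⊤, c: ⊤, d: ⊤, e: ⊤, f: ⊤}

Answer: {a: -2, b: ⊤, c: ⊤, d: ⊤, e: ⊤, f: ⊤}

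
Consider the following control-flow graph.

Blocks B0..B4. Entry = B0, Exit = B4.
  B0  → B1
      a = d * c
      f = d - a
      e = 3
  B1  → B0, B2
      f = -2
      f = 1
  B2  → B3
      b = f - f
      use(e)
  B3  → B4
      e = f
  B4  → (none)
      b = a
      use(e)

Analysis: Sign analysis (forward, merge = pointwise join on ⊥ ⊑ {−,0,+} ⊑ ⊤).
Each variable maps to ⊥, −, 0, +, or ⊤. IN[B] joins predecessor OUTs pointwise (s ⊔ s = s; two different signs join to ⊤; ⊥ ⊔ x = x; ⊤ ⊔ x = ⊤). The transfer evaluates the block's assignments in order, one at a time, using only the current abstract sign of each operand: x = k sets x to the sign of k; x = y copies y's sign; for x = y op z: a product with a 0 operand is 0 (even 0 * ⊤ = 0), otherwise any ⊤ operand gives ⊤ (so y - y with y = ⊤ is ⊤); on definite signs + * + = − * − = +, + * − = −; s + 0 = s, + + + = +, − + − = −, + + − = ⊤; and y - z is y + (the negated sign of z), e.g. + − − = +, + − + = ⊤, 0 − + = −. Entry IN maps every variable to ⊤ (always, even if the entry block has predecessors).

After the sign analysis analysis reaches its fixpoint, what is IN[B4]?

Answer: {a: ⊤, b: ⊤, c: ⊤, d: ⊤, e: +, f: +}

Trace:
Converged values:
  B0: | IN=(all ⊤) | OUT={e:+; rest ⊤}
  B1: | IN={e:+; rest ⊤} | OUT={e:+, f:+; rest ⊤}
  B2: | IN={e:+, f:+; rest ⊤} | OUT={e:+, f:+; rest ⊤}
  B3: | IN={e:+, f:+; rest ⊤} | OUT={e:+, f:+; rest ⊤}
  B4: | IN={e:+, f:+; rest ⊤} | OUT={e:+, f:+; rest ⊤}

Merge at B4: IN[B4] = OUT[B3] = {a: ⊤, b: ⊤, c: ⊤, d: ⊤, e: +, f: +}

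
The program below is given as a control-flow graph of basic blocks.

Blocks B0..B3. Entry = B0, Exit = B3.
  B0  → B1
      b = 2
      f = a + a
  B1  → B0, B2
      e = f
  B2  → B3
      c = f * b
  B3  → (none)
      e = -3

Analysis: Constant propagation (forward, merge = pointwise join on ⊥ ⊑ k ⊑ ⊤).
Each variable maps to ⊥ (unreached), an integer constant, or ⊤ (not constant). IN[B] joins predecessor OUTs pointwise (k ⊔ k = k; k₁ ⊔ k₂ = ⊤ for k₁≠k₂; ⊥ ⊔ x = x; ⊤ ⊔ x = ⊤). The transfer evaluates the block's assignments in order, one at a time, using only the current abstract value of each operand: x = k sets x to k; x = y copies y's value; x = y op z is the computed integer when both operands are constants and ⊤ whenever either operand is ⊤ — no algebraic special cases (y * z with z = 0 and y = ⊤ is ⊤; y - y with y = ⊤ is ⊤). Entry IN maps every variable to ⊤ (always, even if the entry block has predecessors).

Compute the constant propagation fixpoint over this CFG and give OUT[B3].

Converged values:
  B0:  IN=(all ⊤)  OUT={b:2; rest ⊤}
  B1:  IN={b:2; rest ⊤}  OUT={b:2; rest ⊤}
  B2:  IN={b:2; rest ⊤}  OUT={b:2; rest ⊤}
  B3:  IN={b:2; rest ⊤}  OUT={b:2, e:-3; rest ⊤}

Merge at B3: IN[B3] = OUT[B2] = {a: ⊤, b: 2, c: ⊤, d: ⊤, e: ⊤, f: ⊤}
Applying B3's transfer function to that IN value gives OUT[B3] (row B3 above).

Answer: {a: ⊤, b: 2, c: ⊤, d: ⊤, e: -3, f: ⊤}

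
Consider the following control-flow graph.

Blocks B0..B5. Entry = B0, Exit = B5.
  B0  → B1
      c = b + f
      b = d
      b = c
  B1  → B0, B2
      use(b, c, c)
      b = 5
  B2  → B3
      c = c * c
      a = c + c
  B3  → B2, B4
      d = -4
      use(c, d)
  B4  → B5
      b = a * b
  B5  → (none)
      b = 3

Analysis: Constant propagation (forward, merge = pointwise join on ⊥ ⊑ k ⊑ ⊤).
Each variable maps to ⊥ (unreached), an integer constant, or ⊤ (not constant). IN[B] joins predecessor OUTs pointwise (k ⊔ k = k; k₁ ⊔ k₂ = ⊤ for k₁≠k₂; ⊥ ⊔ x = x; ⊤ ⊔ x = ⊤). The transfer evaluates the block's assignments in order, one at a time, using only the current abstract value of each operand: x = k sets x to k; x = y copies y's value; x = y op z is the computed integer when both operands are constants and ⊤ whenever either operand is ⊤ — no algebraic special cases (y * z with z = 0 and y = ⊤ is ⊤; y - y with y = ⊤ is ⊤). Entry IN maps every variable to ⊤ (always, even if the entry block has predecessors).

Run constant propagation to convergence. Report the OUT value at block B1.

Answer: {a: ⊤, b: 5, c: ⊤, d: ⊤, e: ⊤, f: ⊤}

Derivation:
Converged values:
  B0:  IN=(all ⊤)  OUT=(all ⊤)
  B1:  IN=(all ⊤)  OUT={b:5; rest ⊤}
  B2:  IN={b:5; rest ⊤}  OUT={b:5; rest ⊤}
  B3:  IN={b:5; rest ⊤}  OUT={b:5, d:-4; rest ⊤}
  B4:  IN={b:5, d:-4; rest ⊤}  OUT={d:-4; rest ⊤}
  B5:  IN={d:-4; rest ⊤}  OUT={b:3, d:-4; rest ⊤}

Merge at B1: IN[B1] = OUT[B0] = {a: ⊤, b: ⊤, c: ⊤, d: ⊤, e: ⊤, f: ⊤}
Applying B1's transfer function to that IN value gives OUT[B1] (row B1 above).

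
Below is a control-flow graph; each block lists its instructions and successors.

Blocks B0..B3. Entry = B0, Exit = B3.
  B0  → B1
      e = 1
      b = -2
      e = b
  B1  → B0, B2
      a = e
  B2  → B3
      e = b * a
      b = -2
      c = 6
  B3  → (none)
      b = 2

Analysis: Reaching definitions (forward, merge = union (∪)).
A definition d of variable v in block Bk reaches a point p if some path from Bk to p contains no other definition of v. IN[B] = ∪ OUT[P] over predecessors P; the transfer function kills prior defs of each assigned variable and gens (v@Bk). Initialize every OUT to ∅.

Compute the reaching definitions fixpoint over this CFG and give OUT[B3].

Answer: {a@B1, b@B3, c@B2, e@B2}

Trace:
Fixpoint table:
  B0:   IN={a@B1, b@B0, e@B0}   OUT={a@B1, b@B0, e@B0}
  B1:   IN={a@B1, b@B0, e@B0}   OUT={a@B1, b@B0, e@B0}
  B2:   IN={a@B1, b@B0, e@B0}   OUT={a@B1, b@B2, c@B2, e@B2}
  B3:   IN={a@B1, b@B2, c@B2, e@B2}   OUT={a@B1, b@B3, c@B2, e@B2}

Merge at B3: IN[B3] = OUT[B2] = {a@B1, b@B2, c@B2, e@B2}
Applying B3's transfer function to that IN value gives OUT[B3] (row B3 above).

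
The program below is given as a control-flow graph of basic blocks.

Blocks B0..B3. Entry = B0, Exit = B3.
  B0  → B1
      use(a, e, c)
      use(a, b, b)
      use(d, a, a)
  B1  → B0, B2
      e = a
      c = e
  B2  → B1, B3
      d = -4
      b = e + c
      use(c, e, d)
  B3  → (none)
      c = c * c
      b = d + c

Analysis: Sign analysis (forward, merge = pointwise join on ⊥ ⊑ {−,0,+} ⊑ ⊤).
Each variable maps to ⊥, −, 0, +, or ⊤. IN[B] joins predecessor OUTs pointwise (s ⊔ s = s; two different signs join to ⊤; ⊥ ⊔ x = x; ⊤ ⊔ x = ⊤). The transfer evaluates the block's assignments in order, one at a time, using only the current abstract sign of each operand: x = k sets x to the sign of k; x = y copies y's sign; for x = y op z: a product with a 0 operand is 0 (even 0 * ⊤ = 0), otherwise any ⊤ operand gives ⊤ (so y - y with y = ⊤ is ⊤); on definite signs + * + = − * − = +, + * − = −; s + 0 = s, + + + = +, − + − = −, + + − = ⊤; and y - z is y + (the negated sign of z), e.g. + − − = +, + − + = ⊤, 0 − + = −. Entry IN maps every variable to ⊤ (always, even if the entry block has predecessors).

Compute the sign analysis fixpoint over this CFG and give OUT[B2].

Fixpoint table:
  B0: | IN=(all ⊤) | OUT=(all ⊤)
  B1: | IN=(all ⊤) | OUT=(all ⊤)
  B2: | IN=(all ⊤) | OUT={d:-; rest ⊤}
  B3: | IN={d:-; rest ⊤} | OUT={d:-; rest ⊤}

Merge at B2: IN[B2] = OUT[B1] = {a: ⊤, b: ⊤, c: ⊤, d: ⊤, e: ⊤, f: ⊤}
Applying B2's transfer function to that IN value gives OUT[B2] (row B2 above).

Answer: {a: ⊤, b: ⊤, c: ⊤, d: -, e: ⊤, f: ⊤}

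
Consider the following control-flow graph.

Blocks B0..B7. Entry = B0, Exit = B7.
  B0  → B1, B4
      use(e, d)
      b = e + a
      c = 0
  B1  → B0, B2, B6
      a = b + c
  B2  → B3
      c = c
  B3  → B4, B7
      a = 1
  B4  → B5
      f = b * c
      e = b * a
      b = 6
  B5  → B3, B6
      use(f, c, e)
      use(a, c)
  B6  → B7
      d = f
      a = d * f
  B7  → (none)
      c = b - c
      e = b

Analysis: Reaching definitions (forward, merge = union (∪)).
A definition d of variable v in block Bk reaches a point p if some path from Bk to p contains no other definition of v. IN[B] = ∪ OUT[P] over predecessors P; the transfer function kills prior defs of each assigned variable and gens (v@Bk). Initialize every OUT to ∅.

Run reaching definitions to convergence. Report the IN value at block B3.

Answer: {a@B1, a@B3, b@B0, b@B4, c@B0, c@B2, e@B4, f@B4}

Derivation:
Converged values:
  B0: | IN={a@B1, b@B0, c@B0} | OUT={a@B1, b@B0, c@B0}
  B1: | IN={a@B1, b@B0, c@B0} | OUT={a@B1, b@B0, c@B0}
  B2: | IN={a@B1, b@B0, c@B0} | OUT={a@B1, b@B0, c@B2}
  B3: | IN={a@B1, a@B3, b@B0, b@B4, c@B0, c@B2, e@B4, f@B4} | OUT={a@B3, b@B0, b@B4, c@B0, c@B2, e@B4, f@B4}
  B4: | IN={a@B1, a@B3, b@B0, b@B4, c@B0, c@B2, e@B4, f@B4} | OUT={a@B1, a@B3, b@B4, c@B0, c@B2, e@B4, f@B4}
  B5: | IN={a@B1, a@B3, b@B4, c@B0, c@B2, e@B4, f@B4} | OUT={a@B1, a@B3, b@B4, c@B0, c@B2, e@B4, f@B4}
  B6: | IN={a@B1, a@B3, b@B0, b@B4, c@B0, c@B2, e@B4, f@B4} | OUT={a@B6, b@B0, b@B4, c@B0, c@B2, d@B6, e@B4, f@B4}
  B7: | IN={a@B3, a@B6, b@B0, b@B4, c@B0, c@B2, d@B6, e@B4, f@B4} | OUT={a@B3, a@B6, b@B0, b@B4, c@B7, d@B6, e@B7, f@B4}

Merge at B3: IN[B3] = OUT[B2] ⊔ OUT[B5] = {a@B1, a@B3, b@B0, b@B4, c@B0, c@B2, e@B4, f@B4}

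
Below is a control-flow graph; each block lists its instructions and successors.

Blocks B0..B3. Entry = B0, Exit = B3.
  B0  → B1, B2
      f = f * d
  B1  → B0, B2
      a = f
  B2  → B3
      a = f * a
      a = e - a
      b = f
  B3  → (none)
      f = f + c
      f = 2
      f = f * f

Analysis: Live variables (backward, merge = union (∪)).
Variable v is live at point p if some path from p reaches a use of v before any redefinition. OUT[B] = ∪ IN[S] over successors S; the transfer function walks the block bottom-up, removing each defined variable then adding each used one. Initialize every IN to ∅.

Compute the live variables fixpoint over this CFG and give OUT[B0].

Answer: {a, c, d, e, f}

Working:
Converged values:
  B0: | IN={a, c, d, e, f} | OUT={a, c, d, e, f}
  B1: | IN={c, d, e, f} | OUT={a, c, d, e, f}
  B2: | IN={a, c, e, f} | OUT={c, f}
  B3: | IN={c, f} | OUT={}

Merge at B0: OUT[B0] = IN[B1] ⊔ IN[B2] = {a, c, d, e, f}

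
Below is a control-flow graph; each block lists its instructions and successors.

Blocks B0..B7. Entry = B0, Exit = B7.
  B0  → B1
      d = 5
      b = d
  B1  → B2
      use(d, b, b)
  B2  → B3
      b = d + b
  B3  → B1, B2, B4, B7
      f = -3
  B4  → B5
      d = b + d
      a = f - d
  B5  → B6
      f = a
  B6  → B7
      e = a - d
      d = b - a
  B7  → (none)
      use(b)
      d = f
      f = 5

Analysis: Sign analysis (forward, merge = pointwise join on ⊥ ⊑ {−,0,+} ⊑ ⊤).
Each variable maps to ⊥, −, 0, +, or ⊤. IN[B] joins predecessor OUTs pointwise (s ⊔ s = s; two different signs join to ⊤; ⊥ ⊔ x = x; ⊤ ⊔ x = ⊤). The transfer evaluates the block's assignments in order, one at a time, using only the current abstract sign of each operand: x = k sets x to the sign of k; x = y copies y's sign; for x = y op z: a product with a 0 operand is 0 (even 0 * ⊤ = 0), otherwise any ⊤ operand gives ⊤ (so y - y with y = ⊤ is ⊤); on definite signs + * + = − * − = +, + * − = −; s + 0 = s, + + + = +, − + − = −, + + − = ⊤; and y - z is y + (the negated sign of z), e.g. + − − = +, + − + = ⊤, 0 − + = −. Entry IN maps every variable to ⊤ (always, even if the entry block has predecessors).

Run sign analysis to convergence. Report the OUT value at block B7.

Answer: {a: ⊤, b: +, c: ⊤, d: -, e: ⊤, f: +}

Derivation:
Per-block solution:
  B0:   IN=(all ⊤)   OUT={b:+, d:+; rest ⊤}
  B1:   IN={b:+, d:+; rest ⊤}   OUT={b:+, d:+; rest ⊤}
  B2:   IN={b:+, d:+; rest ⊤}   OUT={b:+, d:+; rest ⊤}
  B3:   IN={b:+, d:+; rest ⊤}   OUT={b:+, d:+, f:-; rest ⊤}
  B4:   IN={b:+, d:+, f:-; rest ⊤}   OUT={a:-, b:+, d:+, f:-; rest ⊤}
  B5:   IN={a:-, b:+, d:+, f:-; rest ⊤}   OUT={a:-, b:+, d:+, f:-; rest ⊤}
  B6:   IN={a:-, b:+, d:+, f:-; rest ⊤}   OUT={a:-, b:+, d:+, e:-, f:-; rest ⊤}
  B7:   IN={b:+, d:+, f:-; rest ⊤}   OUT={b:+, d:-, f:+; rest ⊤}

Merge at B7: IN[B7] = OUT[B3] ⊔ OUT[B6] = {a: ⊤, b: +, c: ⊤, d: +, e: ⊤, f: -}
Applying B7's transfer function to that IN value gives OUT[B7] (row B7 above).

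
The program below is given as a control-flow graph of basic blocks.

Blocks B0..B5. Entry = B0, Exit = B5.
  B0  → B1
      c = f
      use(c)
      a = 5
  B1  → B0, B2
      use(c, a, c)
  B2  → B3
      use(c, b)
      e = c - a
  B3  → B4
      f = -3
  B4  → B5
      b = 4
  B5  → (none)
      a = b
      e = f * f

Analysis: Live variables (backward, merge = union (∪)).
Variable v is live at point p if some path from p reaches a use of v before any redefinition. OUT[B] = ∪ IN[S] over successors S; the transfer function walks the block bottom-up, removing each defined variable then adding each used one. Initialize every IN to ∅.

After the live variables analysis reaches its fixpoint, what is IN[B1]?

Answer: {a, b, c, f}

Working:
Fixpoint table:
  B0:   IN={b, f}   OUT={a, b, c, f}
  B1:   IN={a, b, c, f}   OUT={a, b, c, f}
  B2:   IN={a, b, c}   OUT={}
  B3:   IN={}   OUT={f}
  B4:   IN={f}   OUT={b, f}
  B5:   IN={b, f}   OUT={}

Merge at B1: OUT[B1] = IN[B0] ⊔ IN[B2] = {a, b, c, f}
Applying B1's transfer function to that OUT value gives IN[B1] (row B1 above).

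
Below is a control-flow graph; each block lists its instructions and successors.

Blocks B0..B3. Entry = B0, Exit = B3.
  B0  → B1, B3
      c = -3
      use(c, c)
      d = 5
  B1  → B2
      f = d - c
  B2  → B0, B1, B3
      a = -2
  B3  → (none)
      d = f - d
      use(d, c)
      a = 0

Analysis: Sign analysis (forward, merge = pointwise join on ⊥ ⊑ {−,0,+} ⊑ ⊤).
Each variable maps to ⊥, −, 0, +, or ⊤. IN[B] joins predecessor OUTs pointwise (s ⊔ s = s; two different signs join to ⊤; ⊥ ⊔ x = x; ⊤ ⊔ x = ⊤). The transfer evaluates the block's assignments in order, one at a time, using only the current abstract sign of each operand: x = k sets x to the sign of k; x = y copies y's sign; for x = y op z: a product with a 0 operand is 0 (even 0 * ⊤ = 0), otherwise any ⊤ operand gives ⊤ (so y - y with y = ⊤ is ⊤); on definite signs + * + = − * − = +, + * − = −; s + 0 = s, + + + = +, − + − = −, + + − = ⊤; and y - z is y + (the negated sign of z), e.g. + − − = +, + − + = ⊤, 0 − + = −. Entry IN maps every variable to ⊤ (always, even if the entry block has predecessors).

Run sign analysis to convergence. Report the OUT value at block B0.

Answer: {a: ⊤, b: ⊤, c: -, d: +, e: ⊤, f: ⊤}

Derivation:
Per-block solution:
  B0:  IN=(all ⊤)  OUT={c:-, d:+; rest ⊤}
  B1:  IN={c:-, d:+; rest ⊤}  OUT={c:-, d:+, f:+; rest ⊤}
  B2:  IN={c:-, d:+, f:+; rest ⊤}  OUT={a:-, c:-, d:+, f:+; rest ⊤}
  B3:  IN={c:-, d:+; rest ⊤}  OUT={a:0, c:-; rest ⊤}

Merge at B0 (entry node, so the boundary value (all ⊤) is joined with the incoming edge(s)): IN[B0] = (all ⊤) ⊔ OUT[B2] = {a: ⊤, b: ⊤, c: ⊤, d: ⊤, e: ⊤, f: ⊤}
Applying B0's transfer function to that IN value gives OUT[B0] (row B0 above).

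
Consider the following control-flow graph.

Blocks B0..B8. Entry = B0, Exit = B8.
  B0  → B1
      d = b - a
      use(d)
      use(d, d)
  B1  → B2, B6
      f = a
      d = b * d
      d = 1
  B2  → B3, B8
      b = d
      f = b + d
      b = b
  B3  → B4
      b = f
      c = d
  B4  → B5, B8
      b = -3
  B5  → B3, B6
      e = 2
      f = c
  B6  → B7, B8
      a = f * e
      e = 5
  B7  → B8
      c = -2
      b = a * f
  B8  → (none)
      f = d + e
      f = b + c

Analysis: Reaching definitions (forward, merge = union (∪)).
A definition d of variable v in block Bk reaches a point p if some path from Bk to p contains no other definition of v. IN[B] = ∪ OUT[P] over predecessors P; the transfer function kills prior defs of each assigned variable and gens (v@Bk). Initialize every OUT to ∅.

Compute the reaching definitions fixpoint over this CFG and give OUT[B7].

Per-block solution:
  B0:  IN={}  OUT={d@B0}
  B1:  IN={d@B0}  OUT={d@B1, f@B1}
  B2:  IN={d@B1, f@B1}  OUT={b@B2, d@B1, f@B2}
  B3:  IN={b@B2, b@B4, c@B3, d@B1, e@B5, f@B2, f@B5}  OUT={b@B3, c@B3, d@B1, e@B5, f@B2, f@B5}
  B4:  IN={b@B3, c@B3, d@B1, e@B5, f@B2, f@B5}  OUT={b@B4, c@B3, d@B1, e@B5, f@B2, f@B5}
  B5:  IN={b@B4, c@B3, d@B1, e@B5, f@B2, f@B5}  OUT={b@B4, c@B3, d@B1, e@B5, f@B5}
  B6:  IN={b@B4, c@B3, d@B1, e@B5, f@B1, f@B5}  OUT={a@B6, b@B4, c@B3, d@B1, e@B6, f@B1, f@B5}
  B7:  IN={a@B6, b@B4, c@B3, d@B1, e@B6, f@B1, f@B5}  OUT={a@B6, b@B7, c@B7, d@B1, e@B6, f@B1, f@B5}
  B8:  IN={a@B6, b@B2, b@B4, b@B7, c@B3, c@B7, d@B1, e@B5, e@B6, f@B1, f@B2, f@B5}  OUT={a@B6, b@B2, b@B4, b@B7, c@B3, c@B7, d@B1, e@B5, e@B6, f@B8}

Merge at B7: IN[B7] = OUT[B6] = {a@B6, b@B4, c@B3, d@B1, e@B6, f@B1, f@B5}
Applying B7's transfer function to that IN value gives OUT[B7] (row B7 above).

Answer: {a@B6, b@B7, c@B7, d@B1, e@B6, f@B1, f@B5}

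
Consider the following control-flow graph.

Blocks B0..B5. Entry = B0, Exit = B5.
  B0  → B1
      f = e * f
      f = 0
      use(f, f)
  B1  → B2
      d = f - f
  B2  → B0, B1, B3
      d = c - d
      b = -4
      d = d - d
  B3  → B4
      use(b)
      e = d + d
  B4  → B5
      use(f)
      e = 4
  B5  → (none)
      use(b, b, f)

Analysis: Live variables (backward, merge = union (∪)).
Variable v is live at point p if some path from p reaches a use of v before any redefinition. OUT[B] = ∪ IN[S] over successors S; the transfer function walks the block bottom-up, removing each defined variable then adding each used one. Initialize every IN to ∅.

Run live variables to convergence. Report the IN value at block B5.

Answer: {b, f}

Working:
Converged values:
  B0:  IN={c, e, f}  OUT={c, e, f}
  B1:  IN={c, e, f}  OUT={c, d, e, f}
  B2:  IN={c, d, e, f}  OUT={b, c, d, e, f}
  B3:  IN={b, d, f}  OUT={b, f}
  B4:  IN={b, f}  OUT={b, f}
  B5:  IN={b, f}  OUT={}

B5 is the boundary node: OUT[B5] = {}
Applying B5's transfer function to that OUT value gives IN[B5] (row B5 above).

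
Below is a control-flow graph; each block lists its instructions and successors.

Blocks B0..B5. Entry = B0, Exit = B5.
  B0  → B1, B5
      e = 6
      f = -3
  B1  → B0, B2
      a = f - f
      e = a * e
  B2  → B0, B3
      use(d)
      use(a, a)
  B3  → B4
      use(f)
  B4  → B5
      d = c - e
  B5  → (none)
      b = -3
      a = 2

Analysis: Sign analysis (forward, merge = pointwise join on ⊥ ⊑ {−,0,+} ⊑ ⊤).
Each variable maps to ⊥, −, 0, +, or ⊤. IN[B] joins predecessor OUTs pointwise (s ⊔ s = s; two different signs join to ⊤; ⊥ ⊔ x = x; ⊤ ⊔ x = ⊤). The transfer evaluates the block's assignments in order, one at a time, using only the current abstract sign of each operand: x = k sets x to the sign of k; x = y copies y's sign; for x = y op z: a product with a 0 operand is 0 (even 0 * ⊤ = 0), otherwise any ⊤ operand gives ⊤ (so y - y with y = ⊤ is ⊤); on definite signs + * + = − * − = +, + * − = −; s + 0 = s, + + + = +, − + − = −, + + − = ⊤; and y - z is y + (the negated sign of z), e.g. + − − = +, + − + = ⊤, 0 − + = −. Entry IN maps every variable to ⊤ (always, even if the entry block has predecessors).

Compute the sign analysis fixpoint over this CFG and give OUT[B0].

Answer: {a: ⊤, b: ⊤, c: ⊤, d: ⊤, e: +, f: -}

Trace:
Fixpoint table:
  B0: | IN=(all ⊤) | OUT={e:+, f:-; rest ⊤}
  B1: | IN={e:+, f:-; rest ⊤} | OUT={f:-; rest ⊤}
  B2: | IN={f:-; rest ⊤} | OUT={f:-; rest ⊤}
  B3: | IN={f:-; rest ⊤} | OUT={f:-; rest ⊤}
  B4: | IN={f:-; rest ⊤} | OUT={f:-; rest ⊤}
  B5: | IN={f:-; rest ⊤} | OUT={a:+, b:-, f:-; rest ⊤}

Merge at B0 (entry node, so the boundary value (all ⊤) is joined with the incoming edge(s)): IN[B0] = (all ⊤) ⊔ OUT[B1] ⊔ OUT[B2] = {a: ⊤, b: ⊤, c: ⊤, d: ⊤, e: ⊤, f: ⊤}
Applying B0's transfer function to that IN value gives OUT[B0] (row B0 above).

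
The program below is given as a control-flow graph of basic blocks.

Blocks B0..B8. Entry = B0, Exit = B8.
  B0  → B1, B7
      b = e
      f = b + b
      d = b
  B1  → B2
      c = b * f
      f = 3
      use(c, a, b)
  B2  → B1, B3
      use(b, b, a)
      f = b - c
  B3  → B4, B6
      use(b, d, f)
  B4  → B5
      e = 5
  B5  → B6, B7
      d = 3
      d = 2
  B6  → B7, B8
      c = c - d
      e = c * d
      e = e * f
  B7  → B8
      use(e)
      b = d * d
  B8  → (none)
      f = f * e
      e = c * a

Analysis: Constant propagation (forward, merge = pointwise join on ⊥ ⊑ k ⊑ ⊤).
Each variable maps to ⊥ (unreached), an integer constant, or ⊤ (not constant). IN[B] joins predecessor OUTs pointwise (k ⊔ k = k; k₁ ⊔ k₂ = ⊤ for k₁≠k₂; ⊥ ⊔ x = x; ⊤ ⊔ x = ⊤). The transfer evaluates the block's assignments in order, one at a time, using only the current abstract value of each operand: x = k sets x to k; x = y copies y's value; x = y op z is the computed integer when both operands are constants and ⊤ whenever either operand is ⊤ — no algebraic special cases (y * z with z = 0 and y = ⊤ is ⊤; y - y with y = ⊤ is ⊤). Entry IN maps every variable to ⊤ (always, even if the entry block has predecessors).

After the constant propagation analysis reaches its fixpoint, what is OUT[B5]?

Answer: {a: ⊤, b: ⊤, c: ⊤, d: 2, e: 5, f: ⊤}

Derivation:
Per-block solution:
  B0: | IN=(all ⊤) | OUT=(all ⊤)
  B1: | IN=(all ⊤) | OUT={f:3; rest ⊤}
  B2: | IN={f:3; rest ⊤} | OUT=(all ⊤)
  B3: | IN=(all ⊤) | OUT=(all ⊤)
  B4: | IN=(all ⊤) | OUT={e:5; rest ⊤}
  B5: | IN={e:5; rest ⊤} | OUT={d:2, e:5; rest ⊤}
  B6: | IN=(all ⊤) | OUT=(all ⊤)
  B7: | IN=(all ⊤) | OUT=(all ⊤)
  B8: | IN=(all ⊤) | OUT=(all ⊤)

Merge at B5: IN[B5] = OUT[B4] = {a: ⊤, b: ⊤, c: ⊤, d: ⊤, e: 5, f: ⊤}
Applying B5's transfer function to that IN value gives OUT[B5] (row B5 above).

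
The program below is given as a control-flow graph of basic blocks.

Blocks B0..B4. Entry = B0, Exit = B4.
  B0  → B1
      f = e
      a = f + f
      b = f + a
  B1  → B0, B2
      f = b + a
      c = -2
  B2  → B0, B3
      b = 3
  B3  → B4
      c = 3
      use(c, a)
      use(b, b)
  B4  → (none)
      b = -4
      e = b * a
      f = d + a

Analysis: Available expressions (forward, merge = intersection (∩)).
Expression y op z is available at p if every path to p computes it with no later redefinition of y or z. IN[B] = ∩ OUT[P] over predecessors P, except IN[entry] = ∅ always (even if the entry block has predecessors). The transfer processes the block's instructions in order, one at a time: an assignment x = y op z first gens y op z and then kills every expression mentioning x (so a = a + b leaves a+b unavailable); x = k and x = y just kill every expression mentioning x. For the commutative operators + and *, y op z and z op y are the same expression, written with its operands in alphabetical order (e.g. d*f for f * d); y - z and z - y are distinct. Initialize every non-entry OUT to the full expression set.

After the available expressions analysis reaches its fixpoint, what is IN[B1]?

Fixpoint table:
  B0:  IN={}  OUT={a+f, f+f}
  B1:  IN={a+f, f+f}  OUT={a+b}
  B2:  IN={a+b}  OUT={}
  B3:  IN={}  OUT={}
  B4:  IN={}  OUT={a*b, a+d}

Merge at B1: IN[B1] = OUT[B0] = {a+f, f+f}

Answer: {a+f, f+f}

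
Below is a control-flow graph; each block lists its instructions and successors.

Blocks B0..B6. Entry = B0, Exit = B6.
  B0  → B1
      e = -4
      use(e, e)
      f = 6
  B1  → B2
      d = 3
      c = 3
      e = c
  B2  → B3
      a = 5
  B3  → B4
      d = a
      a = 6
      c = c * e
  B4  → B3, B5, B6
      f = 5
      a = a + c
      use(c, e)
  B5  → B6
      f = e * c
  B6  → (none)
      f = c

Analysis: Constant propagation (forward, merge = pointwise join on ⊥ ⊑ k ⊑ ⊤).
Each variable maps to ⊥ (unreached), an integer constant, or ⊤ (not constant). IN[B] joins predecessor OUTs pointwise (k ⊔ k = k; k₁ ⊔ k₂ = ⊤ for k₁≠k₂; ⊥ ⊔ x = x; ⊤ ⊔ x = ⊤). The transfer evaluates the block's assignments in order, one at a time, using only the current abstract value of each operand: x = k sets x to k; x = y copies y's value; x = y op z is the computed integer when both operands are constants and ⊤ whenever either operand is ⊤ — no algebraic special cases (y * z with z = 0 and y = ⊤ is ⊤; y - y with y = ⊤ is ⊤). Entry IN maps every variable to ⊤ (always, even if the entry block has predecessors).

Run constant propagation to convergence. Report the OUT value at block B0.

Answer: {a: ⊤, b: ⊤, c: ⊤, d: ⊤, e: -4, f: 6}

Trace:
Fixpoint table:
  B0:   IN=(all ⊤)   OUT={e:-4, f:6; rest ⊤}
  B1:   IN={e:-4, f:6; rest ⊤}   OUT={c:3, d:3, e:3, f:6; rest ⊤}
  B2:   IN={c:3, d:3, e:3, f:6; rest ⊤}   OUT={a:5, c:3, d:3, e:3, f:6; rest ⊤}
  B3:   IN={e:3; rest ⊤}   OUT={a:6, e:3; rest ⊤}
  B4:   IN={a:6, e:3; rest ⊤}   OUT={e:3, f:5; rest ⊤}
  B5:   IN={e:3, f:5; rest ⊤}   OUT={e:3; rest ⊤}
  B6:   IN={e:3; rest ⊤}   OUT={e:3; rest ⊤}

B0 is the boundary node: IN[B0] = {a: ⊤, b: ⊤, c: ⊤, d: ⊤, e: ⊤, f: ⊤}
Applying B0's transfer function to that IN value gives OUT[B0] (row B0 above).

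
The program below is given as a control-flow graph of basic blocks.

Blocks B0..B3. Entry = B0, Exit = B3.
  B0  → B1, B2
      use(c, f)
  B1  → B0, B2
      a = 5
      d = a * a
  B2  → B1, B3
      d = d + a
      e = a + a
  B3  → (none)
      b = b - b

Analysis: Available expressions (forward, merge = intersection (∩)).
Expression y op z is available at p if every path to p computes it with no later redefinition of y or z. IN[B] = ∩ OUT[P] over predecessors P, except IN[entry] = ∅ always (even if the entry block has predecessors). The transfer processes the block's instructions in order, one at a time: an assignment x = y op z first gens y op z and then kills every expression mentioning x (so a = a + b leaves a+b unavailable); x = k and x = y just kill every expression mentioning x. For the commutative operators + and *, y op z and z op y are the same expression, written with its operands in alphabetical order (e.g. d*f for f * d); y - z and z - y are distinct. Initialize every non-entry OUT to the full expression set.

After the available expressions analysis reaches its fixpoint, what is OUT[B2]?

Per-block solution:
  B0:   IN={}   OUT={}
  B1:   IN={}   OUT={a*a}
  B2:   IN={}   OUT={a+a}
  B3:   IN={a+a}   OUT={a+a}

Merge at B2: IN[B2] = OUT[B0] ∩ OUT[B1] = {}
Applying B2's transfer function to that IN value gives OUT[B2] (row B2 above).

Answer: {a+a}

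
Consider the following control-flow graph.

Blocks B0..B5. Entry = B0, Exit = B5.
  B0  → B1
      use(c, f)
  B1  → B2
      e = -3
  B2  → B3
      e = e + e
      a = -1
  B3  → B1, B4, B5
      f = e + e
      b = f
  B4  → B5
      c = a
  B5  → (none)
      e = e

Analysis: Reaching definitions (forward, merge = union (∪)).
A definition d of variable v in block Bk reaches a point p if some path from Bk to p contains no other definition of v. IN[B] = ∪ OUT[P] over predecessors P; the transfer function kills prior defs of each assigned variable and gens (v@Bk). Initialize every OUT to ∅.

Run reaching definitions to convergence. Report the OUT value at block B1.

Converged values:
  B0:  IN={}  OUT={}
  B1:  IN={a@B2, b@B3, e@B2, f@B3}  OUT={a@B2, b@B3, e@B1, f@B3}
  B2:  IN={a@B2, b@B3, e@B1, f@B3}  OUT={a@B2, b@B3, e@B2, f@B3}
  B3:  IN={a@B2, b@B3, e@B2, f@B3}  OUT={a@B2, b@B3, e@B2, f@B3}
  B4:  IN={a@B2, b@B3, e@B2, f@B3}  OUT={a@B2, b@B3, c@B4, e@B2, f@B3}
  B5:  IN={a@B2, b@B3, c@B4, e@B2, f@B3}  OUT={a@B2, b@B3, c@B4, e@B5, f@B3}

Merge at B1: IN[B1] = OUT[B0] ⊔ OUT[B3] = {a@B2, b@B3, e@B2, f@B3}
Applying B1's transfer function to that IN value gives OUT[B1] (row B1 above).

Answer: {a@B2, b@B3, e@B1, f@B3}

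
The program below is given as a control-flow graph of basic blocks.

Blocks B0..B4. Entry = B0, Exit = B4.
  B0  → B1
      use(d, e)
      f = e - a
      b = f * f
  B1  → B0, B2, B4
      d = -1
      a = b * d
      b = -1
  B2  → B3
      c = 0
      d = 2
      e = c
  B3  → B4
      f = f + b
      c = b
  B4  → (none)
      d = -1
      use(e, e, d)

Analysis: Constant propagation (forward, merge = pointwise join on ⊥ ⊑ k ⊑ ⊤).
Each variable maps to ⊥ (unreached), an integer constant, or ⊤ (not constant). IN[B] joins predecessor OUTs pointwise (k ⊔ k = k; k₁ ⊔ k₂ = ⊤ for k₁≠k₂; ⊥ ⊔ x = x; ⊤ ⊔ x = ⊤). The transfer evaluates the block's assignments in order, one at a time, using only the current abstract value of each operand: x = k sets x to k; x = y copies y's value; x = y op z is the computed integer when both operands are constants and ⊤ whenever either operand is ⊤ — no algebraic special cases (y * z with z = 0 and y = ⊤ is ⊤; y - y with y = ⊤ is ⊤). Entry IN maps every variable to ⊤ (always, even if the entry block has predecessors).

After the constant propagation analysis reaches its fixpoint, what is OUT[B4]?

Answer: {a: ⊤, b: -1, c: ⊤, d: -1, e: ⊤, f: ⊤}

Derivation:
Per-block solution:
  B0: | IN=(all ⊤) | OUT=(all ⊤)
  B1: | IN=(all ⊤) | OUT={b:-1, d:-1; rest ⊤}
  B2: | IN={b:-1, d:-1; rest ⊤} | OUT={b:-1, c:0, d:2, e:0; rest ⊤}
  B3: | IN={b:-1, c:0, d:2, e:0; rest ⊤} | OUT={b:-1, c:-1, d:2, e:0; rest ⊤}
  B4: | IN={b:-1; rest ⊤} | OUT={b:-1, d:-1; rest ⊤}

Merge at B4: IN[B4] = OUT[B1] ⊔ OUT[B3] = {a: ⊤, b: -1, c: ⊤, d: ⊤, e: ⊤, f: ⊤}
Applying B4's transfer function to that IN value gives OUT[B4] (row B4 above).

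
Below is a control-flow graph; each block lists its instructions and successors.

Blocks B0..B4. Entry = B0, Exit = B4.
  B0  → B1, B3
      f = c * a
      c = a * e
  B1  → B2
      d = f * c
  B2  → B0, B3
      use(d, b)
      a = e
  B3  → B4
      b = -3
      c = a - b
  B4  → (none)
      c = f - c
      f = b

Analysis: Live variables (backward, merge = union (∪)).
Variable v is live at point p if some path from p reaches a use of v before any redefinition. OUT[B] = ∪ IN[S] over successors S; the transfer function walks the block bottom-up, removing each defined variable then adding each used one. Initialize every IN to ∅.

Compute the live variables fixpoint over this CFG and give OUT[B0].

Answer: {a, b, c, e, f}

Trace:
Fixpoint table:
  B0:  IN={a, b, c, e}  OUT={a, b, c, e, f}
  B1:  IN={b, c, e, f}  OUT={b, c, d, e, f}
  B2:  IN={b, c, d, e, f}  OUT={a, b, c, e, f}
  B3:  IN={a, f}  OUT={b, c, f}
  B4:  IN={b, c, f}  OUT={}

Merge at B0: OUT[B0] = IN[B1] ⊔ IN[B3] = {a, b, c, e, f}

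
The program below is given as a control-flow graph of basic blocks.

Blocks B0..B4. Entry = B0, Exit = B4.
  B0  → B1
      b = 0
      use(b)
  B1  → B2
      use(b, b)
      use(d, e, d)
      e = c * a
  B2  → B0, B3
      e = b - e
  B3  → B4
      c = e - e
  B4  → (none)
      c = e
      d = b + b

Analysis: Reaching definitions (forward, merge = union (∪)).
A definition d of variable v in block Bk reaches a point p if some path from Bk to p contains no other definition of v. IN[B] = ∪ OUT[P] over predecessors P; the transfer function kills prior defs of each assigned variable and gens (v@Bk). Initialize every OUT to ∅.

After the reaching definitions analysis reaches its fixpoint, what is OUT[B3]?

Answer: {b@B0, c@B3, e@B2}

Trace:
Per-block solution:
  B0:  IN={b@B0, e@B2}  OUT={b@B0, e@B2}
  B1:  IN={b@B0, e@B2}  OUT={b@B0, e@B1}
  B2:  IN={b@B0, e@B1}  OUT={b@B0, e@B2}
  B3:  IN={b@B0, e@B2}  OUT={b@B0, c@B3, e@B2}
  B4:  IN={b@B0, c@B3, e@B2}  OUT={b@B0, c@B4, d@B4, e@B2}

Merge at B3: IN[B3] = OUT[B2] = {b@B0, e@B2}
Applying B3's transfer function to that IN value gives OUT[B3] (row B3 above).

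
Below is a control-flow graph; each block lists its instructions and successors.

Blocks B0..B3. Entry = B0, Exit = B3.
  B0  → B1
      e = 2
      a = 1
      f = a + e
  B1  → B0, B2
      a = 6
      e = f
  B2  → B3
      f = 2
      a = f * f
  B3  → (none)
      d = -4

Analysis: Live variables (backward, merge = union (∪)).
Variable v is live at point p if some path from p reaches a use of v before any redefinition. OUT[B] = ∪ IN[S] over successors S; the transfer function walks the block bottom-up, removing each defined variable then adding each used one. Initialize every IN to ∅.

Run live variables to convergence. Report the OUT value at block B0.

Answer: {f}

Derivation:
Converged values:
  B0: | IN={} | OUT={f}
  B1: | IN={f} | OUT={}
  B2: | IN={} | OUT={}
  B3: | IN={} | OUT={}

Merge at B0: OUT[B0] = IN[B1] = {f}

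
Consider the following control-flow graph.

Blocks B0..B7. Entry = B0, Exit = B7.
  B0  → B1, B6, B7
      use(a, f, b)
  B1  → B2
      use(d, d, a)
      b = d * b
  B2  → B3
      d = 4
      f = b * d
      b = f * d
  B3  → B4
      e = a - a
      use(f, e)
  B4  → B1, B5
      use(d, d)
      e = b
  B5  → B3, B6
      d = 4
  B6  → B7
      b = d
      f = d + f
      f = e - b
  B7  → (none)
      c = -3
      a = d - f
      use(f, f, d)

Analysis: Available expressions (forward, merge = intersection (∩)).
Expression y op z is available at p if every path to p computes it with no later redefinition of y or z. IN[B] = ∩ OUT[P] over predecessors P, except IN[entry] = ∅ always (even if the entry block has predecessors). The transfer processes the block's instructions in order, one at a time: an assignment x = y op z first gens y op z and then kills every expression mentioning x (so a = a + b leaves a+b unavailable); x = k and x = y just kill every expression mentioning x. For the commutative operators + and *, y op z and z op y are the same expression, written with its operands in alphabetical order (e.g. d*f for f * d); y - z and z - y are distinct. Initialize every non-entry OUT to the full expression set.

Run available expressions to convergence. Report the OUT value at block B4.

Answer: {a-a}

Derivation:
Per-block solution:
  B0:  IN={}  OUT={}
  B1:  IN={}  OUT={}
  B2:  IN={}  OUT={d*f}
  B3:  IN={}  OUT={a-a}
  B4:  IN={a-a}  OUT={a-a}
  B5:  IN={a-a}  OUT={a-a}
  B6:  IN={}  OUT={e-b}
  B7:  IN={}  OUT={d-f}

Merge at B4: IN[B4] = OUT[B3] = {a-a}
Applying B4's transfer function to that IN value gives OUT[B4] (row B4 above).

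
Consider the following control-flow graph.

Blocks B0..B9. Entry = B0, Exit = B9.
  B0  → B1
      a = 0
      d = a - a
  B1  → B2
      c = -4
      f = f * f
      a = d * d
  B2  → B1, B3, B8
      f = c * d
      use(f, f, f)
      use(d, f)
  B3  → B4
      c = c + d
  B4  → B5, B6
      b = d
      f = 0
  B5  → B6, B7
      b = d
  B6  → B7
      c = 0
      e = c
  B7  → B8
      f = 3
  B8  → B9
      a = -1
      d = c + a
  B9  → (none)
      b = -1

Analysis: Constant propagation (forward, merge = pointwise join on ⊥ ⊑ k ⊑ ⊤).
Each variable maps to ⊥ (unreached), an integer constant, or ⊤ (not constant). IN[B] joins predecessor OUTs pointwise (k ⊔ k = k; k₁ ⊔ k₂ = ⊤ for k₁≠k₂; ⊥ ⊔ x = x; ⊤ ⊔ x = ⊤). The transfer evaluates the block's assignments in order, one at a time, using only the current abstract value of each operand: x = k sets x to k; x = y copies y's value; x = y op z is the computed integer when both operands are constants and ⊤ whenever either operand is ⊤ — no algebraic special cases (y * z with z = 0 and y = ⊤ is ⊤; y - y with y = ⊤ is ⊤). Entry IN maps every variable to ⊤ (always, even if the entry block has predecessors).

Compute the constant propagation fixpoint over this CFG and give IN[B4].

Per-block solution:
  B0: | IN=(all ⊤) | OUT={a:0, d:0; rest ⊤}
  B1: | IN={a:0, d:0; rest ⊤} | OUT={a:0, c:-4, d:0; rest ⊤}
  B2: | IN={a:0, c:-4, d:0; rest ⊤} | OUT={a:0, c:-4, d:0, f:0; rest ⊤}
  B3: | IN={a:0, c:-4, d:0, f:0; rest ⊤} | OUT={a:0, c:-4, d:0, f:0; rest ⊤}
  B4: | IN={a:0, c:-4, d:0, f:0; rest ⊤} | OUT={a:0, b:0, c:-4, d:0, f:0; rest ⊤}
  B5: | IN={a:0, b:0, c:-4, d:0, f:0; rest ⊤} | OUT={a:0, b:0, c:-4, d:0, f:0; rest ⊤}
  B6: | IN={a:0, b:0, c:-4, d:0, f:0; rest ⊤} | OUT={a:0, b:0, c:0, d:0, e:0, f:0; rest ⊤}
  B7: | IN={a:0, b:0, d:0, f:0; rest ⊤} | OUT={a:0, b:0, d:0, f:3; rest ⊤}
  B8: | IN={a:0, d:0; rest ⊤} | OUT={a:-1; rest ⊤}
  B9: | IN={a:-1; rest ⊤} | OUT={a:-1, b:-1; rest ⊤}

Merge at B4: IN[B4] = OUT[B3] = {a: 0, b: ⊤, c: -4, d: 0, e: ⊤, f: 0}

Answer: {a: 0, b: ⊤, c: -4, d: 0, e: ⊤, f: 0}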